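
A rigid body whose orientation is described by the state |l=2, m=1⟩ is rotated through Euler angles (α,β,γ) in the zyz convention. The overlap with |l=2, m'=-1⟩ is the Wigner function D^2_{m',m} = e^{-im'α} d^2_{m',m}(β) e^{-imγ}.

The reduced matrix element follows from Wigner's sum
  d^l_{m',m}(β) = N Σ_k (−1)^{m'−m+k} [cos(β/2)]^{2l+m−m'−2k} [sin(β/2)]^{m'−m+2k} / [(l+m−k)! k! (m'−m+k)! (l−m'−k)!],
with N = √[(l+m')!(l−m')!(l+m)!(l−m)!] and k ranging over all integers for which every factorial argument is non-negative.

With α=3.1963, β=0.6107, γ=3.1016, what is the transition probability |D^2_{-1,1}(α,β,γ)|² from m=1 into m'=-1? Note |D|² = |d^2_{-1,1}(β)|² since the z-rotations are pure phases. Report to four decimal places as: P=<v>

First d^2_{-1,1}(β=0.6107), then the phase factors e^{-i(-1)α} and e^{-i(1)γ}:
With c≡cos(β/2)=0.953742 and s≡sin(β/2)=0.300627, N=[1·6·6·1]^{1/2}=6.000000
The bounds max(0,m−m')=2 and min(l+m,l−m')=3 give 2 terms
  k=2: (−1)^0·6.0000/(2)·0.9537^2·0.3006^2 = +0.246626
  k=3: (−1)^1·6.0000/(6)·0.9537^0·0.3006^4 = -0.008168
d^2_{-1,1}(0.6107) = +0.246626 -0.008168 = +0.238458
|D^2_{-1,1}|² = |d^2_{-1,1}(β)|² = (+0.238458)² = 0.056862 (the z-rotation phases have unit modulus)

P=0.0569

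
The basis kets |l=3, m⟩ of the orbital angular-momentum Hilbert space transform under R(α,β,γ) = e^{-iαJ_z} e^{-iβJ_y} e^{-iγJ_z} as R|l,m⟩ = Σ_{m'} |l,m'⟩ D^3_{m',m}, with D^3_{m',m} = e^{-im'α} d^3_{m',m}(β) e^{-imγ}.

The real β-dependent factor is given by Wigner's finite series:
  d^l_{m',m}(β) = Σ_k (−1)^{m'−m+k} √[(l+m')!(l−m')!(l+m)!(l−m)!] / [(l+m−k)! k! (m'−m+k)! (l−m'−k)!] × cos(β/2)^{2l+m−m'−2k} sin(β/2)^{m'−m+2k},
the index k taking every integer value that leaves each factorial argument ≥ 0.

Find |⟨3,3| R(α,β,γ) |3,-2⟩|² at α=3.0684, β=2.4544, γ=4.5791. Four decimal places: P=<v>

P=0.3728

Split into d^3_{3,-2}(β=2.4544) × two z-phases.
c=cos(2.4544/2)=0.336875, s=sin(2.4544/2)=0.941549; N=√[720·1·1·120]=293.938769
Admissible k: 0..0 (factorial args all ≥0)
  k=0: (−1)^5·293.9388/(120)·0.3369^1·0.9415^5 = -0.610605
d^3_{3,-2}(2.4544) = -0.610605
|D^3_{3,-2}|² = |d^3_{3,-2}(β)|² = (-0.610605)² = 0.372838 (the z-rotation phases have unit modulus)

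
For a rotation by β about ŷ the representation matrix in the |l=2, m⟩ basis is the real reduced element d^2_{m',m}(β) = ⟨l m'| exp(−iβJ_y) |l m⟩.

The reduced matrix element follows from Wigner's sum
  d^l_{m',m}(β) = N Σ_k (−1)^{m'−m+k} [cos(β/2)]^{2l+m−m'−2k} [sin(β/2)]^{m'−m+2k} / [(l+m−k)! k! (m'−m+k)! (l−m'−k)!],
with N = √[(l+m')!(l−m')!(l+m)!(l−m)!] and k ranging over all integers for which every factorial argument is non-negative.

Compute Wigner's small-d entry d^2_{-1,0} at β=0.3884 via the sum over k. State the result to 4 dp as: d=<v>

d^2_{-1,0}(β=0.3884) via Wigner's sum:
Half-angle: c=0.981202, s=0.192982. N=√(1·6·2·2)=4.898979
k: max(0,(0)−(-1))=1 … min(2+(0),2−(-1))=2
  k=1: (−1)^0·4.8990/(2)·0.9812^3·0.1930^1 = +0.446547
  k=2: (−1)^1·4.8990/(2)·0.9812^1·0.1930^3 = -0.017274
d^2_{-1,0}(0.3884) = +0.446547 -0.017274 = +0.429274

d=0.4293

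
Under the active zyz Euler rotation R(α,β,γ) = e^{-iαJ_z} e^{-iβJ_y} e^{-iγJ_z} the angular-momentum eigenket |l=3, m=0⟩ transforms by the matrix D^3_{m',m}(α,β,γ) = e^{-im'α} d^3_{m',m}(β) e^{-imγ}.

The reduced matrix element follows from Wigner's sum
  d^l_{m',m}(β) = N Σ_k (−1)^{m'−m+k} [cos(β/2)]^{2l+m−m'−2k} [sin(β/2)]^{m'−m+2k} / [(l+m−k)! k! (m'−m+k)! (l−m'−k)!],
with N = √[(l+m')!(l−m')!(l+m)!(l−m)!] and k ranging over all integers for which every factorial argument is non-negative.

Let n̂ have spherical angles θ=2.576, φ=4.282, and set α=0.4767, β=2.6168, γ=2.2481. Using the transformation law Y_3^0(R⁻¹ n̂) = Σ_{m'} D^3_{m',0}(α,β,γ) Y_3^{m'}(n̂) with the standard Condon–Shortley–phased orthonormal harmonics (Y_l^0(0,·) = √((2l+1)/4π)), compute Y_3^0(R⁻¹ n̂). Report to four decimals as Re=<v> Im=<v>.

Need the full column D^3_{m',0} for m'=−3..3 at α=0.4767, β=2.6168, γ=2.2481.
cos(β/2)=0.259396, sin(β/2)=0.965771
d^3_{-3,0}: single k=3 term ⇒ +0.070311;  D = +0.009860+0.069617i
d^3_{-2,0}: k∈[2..3] ⇒ +0.023129 -0.320614 = -0.297485;  D = -0.172218-0.242566i
d^3_{-1,0}: k∈[1..3] ⇒ +0.003929 -0.163389 +0.754961 = +0.595501;  D = +0.529111+0.273245i
d^3_{0,0}: k∈[0..3] ⇒ +0.000305 -0.038005 +0.526823 -0.811419 = -0.322297;  D = -0.322297+0.000000i
d^3_{1,0}: k∈[0..2] ⇒ -0.003929 +0.163389 -0.754961 = -0.595501;  D = -0.529111+0.273245i
d^3_{2,0}: k∈[0..1] ⇒ +0.023129 -0.320614 = -0.297485;  D = -0.172218+0.242566i
d^3_{3,0}: single k=0 term ⇒ -0.070311;  D = -0.009860+0.069617i
Y_3^{m'}(θ=2.576,φ=4.282) and Σ D·Y over m':
  (+0.0099+0.0696i)·(+0.0617-0.0177i)  (-0.1722-0.2426i)·(+0.1615+0.1879i)  (+0.5291+0.2732i)·(-0.1853+0.4036i)  (-0.3223+0.0000i)·(-0.1777+0.0000i)  (-0.5291+0.2732i)·(+0.1853+0.4036i)  (-0.1722+0.2426i)·(+0.1615-0.1879i)  (-0.0099+0.0696i)·(-0.0617-0.0177i)
Y_3^0(R⁻¹ n̂) = -0.320132-0.000000i

Re=-0.3201 Im=0.0000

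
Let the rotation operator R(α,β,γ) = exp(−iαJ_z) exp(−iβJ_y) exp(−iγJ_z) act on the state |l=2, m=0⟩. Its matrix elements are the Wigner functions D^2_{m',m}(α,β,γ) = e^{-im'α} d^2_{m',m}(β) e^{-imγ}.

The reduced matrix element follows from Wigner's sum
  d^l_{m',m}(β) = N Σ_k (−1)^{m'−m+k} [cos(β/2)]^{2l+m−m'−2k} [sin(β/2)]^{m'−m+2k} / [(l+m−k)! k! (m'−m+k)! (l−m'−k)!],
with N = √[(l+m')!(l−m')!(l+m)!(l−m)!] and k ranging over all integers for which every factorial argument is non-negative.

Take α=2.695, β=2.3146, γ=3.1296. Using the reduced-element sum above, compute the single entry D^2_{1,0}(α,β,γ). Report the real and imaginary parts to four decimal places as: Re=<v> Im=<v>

Re=-0.5504 Im=-0.2636

First d^2_{1,0}(β=2.3146), then the phase factors e^{-i(1)α} and e^{-i(0)γ}:
With c≡cos(β/2)=0.401813 and s≡sin(β/2)=0.915722, N=[6·1·2·2]^{1/2}=4.898979
The bounds max(0,m−m')=0 and min(l+m,l−m')=1 give 2 terms
  k=0: (−1)^1·4.8990/(2)·0.4018^3·0.9157^1 = -0.145517
  k=1: (−1)^2·4.8990/(2)·0.4018^1·0.9157^3 = +0.755771
d^2_{1,0}(2.3146) = -0.145517 +0.755771 = +0.610255
Phases: e^{-i·(1)·2.695}=-0.901924-0.431895i, e^{-i·(0)·3.1296}=+1.000000+0.000000i ⇒ D=-0.550403-0.263566i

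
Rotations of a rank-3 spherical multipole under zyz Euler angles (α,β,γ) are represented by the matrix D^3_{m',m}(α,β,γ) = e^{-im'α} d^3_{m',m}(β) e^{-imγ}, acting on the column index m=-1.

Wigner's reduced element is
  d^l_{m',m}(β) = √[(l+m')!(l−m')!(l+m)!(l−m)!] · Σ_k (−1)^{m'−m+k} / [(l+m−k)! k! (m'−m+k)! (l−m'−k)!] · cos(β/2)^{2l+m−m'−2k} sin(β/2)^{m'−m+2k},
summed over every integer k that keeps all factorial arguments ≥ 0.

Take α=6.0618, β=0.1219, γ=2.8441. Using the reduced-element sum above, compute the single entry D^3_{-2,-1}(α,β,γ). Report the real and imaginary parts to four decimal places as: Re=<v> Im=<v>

First d^3_{-2,-1}(β=0.1219), then the phase factors e^{-i(-2)α} and e^{-i(-1)γ}:
c=cos(0.1219/2)=0.998143, s=sin(0.1219/2)=0.060912; N=√[1·120·2·24]=75.894664
k: max(0,(-1)−(-2))=1 … min(3+(-1),3−(-2))=2
  k=1: (−1)^0·75.8947/(24)·0.9981^5·0.0609^1 = +0.190840
  k=2: (−1)^1·75.8947/(12)·0.9981^3·0.0609^3 = -0.001421
d^3_{-2,-1}(0.1219) = +0.190840 -0.001421 = +0.189418
D = (+0.903568-0.428445i)·(+0.189418)·(-0.956074+0.293124i) = -0.139846+0.127759i

Re=-0.1398 Im=0.1278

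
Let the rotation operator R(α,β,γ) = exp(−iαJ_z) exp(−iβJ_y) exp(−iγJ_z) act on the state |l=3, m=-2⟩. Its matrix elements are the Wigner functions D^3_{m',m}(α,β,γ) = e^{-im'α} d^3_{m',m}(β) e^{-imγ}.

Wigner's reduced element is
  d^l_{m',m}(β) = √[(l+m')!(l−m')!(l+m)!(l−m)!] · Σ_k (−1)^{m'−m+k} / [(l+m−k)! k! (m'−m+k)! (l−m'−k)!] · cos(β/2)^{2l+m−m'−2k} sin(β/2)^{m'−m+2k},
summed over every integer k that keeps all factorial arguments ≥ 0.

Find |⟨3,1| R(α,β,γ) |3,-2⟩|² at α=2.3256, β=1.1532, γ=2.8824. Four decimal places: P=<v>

P=0.2267

D^3_{1,-2}(2.3256,1.1532,2.8824) = e^{-i·1·2.3256}·d^3_{1,-2}(1.1532)·e^{-i·-2·2.8824}. Compute d first:
c=cos(1.1532/2)=0.838321, s=sin(1.1532/2)=0.545177; N=√[24·2·1·120]=75.894664
k∈{0,1} keeps every argument non-negative
  k=0: (−1)^3·75.8947/(12)·0.8383^3·0.5452^3 = -0.603772
  k=1: (−1)^4·75.8947/(24)·0.8383^1·0.5452^5 = +0.127672
d^3_{1,-2}(1.1532) = -0.603772 +0.127672 = -0.476100
|D^3_{1,-2}|² = |d^3_{1,-2}(β)|² = (-0.476100)² = 0.226671 (the z-rotation phases have unit modulus)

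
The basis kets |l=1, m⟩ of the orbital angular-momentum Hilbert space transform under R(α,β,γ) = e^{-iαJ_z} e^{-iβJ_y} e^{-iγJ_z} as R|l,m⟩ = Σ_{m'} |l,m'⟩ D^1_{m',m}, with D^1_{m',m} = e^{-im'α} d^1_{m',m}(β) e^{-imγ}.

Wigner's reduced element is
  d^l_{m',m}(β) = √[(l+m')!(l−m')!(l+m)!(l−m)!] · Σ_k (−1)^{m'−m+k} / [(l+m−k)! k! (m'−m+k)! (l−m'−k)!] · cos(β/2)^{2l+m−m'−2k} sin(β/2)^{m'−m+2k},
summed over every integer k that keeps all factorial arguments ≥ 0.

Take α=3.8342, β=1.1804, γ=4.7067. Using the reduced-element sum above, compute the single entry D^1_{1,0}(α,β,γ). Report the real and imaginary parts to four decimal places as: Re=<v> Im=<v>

Re=0.5032 Im=-0.4175

D^1_{1,0}(3.8342,1.1804,4.7067) = e^{-i·1·3.8342}·d^1_{1,0}(1.1804)·e^{-i·0·4.7067}. Compute d first:
Half-angle: c=0.830829, s=0.556527. N=√(2·1·1·1)=1.414214
k: max(0,(0)−(1))=0 … min(1+(0),1−(1))=0
  k=0: (−1)^1·1.4142/(1)·0.8308^1·0.5565^1 = -0.653903
d^1_{1,0}(1.1804) = -0.653903
Phases: e^{-i·(1)·3.8342}=-0.769584+0.638546i, e^{-i·(0)·4.7067}=+1.000000+0.000000i ⇒ D=+0.503233-0.417547i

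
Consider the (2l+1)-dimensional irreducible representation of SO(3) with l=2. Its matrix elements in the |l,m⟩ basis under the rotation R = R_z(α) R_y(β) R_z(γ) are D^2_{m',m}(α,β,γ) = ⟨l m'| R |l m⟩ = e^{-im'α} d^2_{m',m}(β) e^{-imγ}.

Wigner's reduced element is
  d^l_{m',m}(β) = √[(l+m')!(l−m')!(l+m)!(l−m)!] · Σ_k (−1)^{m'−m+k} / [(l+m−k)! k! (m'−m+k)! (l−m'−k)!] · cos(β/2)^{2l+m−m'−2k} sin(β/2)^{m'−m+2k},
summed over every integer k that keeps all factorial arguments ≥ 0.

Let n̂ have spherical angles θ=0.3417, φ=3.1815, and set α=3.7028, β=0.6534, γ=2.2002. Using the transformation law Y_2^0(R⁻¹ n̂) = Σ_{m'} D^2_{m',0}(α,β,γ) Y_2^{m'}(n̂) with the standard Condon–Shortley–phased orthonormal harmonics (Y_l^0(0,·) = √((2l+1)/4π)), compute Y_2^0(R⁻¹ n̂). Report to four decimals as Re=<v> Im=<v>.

Re=0.4938 Im=0.0000

Need the full column D^2_{m',0} for m'=−2..2 at α=3.7028, β=0.6534, γ=2.2002.
cos(β/2)=0.947107, sin(β/2)=0.320919
d^2_{-2,0}: single k=2 term ⇒ +0.226290;  D = +0.098098+0.203921i
d^2_{-1,0}: k∈[1..2] ⇒ +0.667833 -0.076676 = +0.591157;  D = -0.500481-0.314619i
d^2_{0,0}: k∈[0..2] ⇒ +0.804628 -0.369530 +0.010607 = +0.445705;  D = +0.445705+0.000000i
d^2_{1,0}: k∈[0..1] ⇒ -0.667833 +0.076676 = -0.591157;  D = +0.500481-0.314619i
d^2_{2,0}: single k=0 term ⇒ +0.226290;  D = +0.098098-0.203921i
Y_2^{m'}(θ=0.3417,φ=3.1815) and Σ D·Y over m':
  (+0.0981+0.2039i)·(+0.0432-0.0035i)  (-0.5005-0.3146i)·(-0.2437+0.0097i)  (+0.4457+0.0000i)·(+0.5245+0.0000i)  (+0.5005-0.3146i)·(+0.2437+0.0097i)  (+0.0981-0.2039i)·(+0.0432+0.0035i)
Y_2^0(R⁻¹ n̂) = +0.493754-0.000000i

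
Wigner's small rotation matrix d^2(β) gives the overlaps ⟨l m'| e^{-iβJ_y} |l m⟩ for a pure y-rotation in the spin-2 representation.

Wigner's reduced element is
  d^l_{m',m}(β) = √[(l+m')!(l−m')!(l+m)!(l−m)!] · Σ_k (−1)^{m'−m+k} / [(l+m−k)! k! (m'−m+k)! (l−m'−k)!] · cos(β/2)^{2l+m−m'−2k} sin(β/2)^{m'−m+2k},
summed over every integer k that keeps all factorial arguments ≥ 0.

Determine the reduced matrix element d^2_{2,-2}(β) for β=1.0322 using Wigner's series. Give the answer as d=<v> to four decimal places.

d=0.0593

d^2_{2,-2}(β=1.0322) via Wigner's sum:
Half-angle: c=0.869750, s=0.493492. N=√(24·1·1·24)=24.000000
The bounds max(0,m−m')=0 and min(l+m,l−m')=0 give 1 term
  k=0: (−1)^4·24.0000/(24)·0.8698^0·0.4935^4 = +0.059309
d^2_{2,-2}(1.0322) = +0.059309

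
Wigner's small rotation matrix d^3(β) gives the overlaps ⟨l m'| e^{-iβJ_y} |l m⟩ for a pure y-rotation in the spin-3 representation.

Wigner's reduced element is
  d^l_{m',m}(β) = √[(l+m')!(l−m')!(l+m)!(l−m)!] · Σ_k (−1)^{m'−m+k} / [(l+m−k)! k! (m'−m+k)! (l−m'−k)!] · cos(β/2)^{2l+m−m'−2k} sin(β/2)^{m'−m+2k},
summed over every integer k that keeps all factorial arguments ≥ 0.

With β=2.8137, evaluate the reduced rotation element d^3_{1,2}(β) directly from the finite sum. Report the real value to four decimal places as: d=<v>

d=-0.0260

d^3_{1,2}(β=2.8137) via Wigner's sum:
c=cos(2.8137/2)=0.163213, s=sin(2.8137/2)=0.986591; N=√[24·2·120·1]=75.894664
k: max(0,(2)−(1))=1 … min(3+(2),3−(1))=2
  k=1: (−1)^0·75.8947/(24)·0.1632^5·0.9866^1 = +0.000361
  k=2: (−1)^1·75.8947/(12)·0.1632^3·0.9866^3 = -0.026406
d^3_{1,2}(2.8137) = +0.000361 -0.026406 = -0.026045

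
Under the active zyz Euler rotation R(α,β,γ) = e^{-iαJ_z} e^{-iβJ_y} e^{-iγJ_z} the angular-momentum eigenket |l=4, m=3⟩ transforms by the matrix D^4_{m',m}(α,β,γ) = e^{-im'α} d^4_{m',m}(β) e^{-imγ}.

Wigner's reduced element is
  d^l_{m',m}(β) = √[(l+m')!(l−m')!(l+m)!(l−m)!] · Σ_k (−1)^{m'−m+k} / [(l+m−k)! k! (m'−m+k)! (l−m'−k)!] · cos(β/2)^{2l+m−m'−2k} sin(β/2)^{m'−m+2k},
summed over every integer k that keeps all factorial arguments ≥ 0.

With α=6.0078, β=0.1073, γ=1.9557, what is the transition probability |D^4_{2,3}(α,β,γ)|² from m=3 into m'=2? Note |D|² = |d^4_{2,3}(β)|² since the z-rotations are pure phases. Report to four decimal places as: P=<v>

P=0.0388

First d^4_{2,3}(β=0.1073), then the phase factors e^{-i(2)α} and e^{-i(3)γ}:
With c≡cos(β/2)=0.998561 and s≡sin(β/2)=0.053624, N=[720·2·5040·1]^{1/2}=2693.993318
k∈{1,2} keeps every argument non-negative
  k=1: (−1)^0·2693.9933/(720)·0.9986^7·0.0536^1 = +0.198632
  k=2: (−1)^1·2693.9933/(240)·0.9986^5·0.0536^3 = -0.001718
d^4_{2,3}(0.1073) = +0.198632 -0.001718 = +0.196913
|D^4_{2,3}|² = |d^4_{2,3}(β)|² = (+0.196913)² = 0.038775 (the z-rotation phases have unit modulus)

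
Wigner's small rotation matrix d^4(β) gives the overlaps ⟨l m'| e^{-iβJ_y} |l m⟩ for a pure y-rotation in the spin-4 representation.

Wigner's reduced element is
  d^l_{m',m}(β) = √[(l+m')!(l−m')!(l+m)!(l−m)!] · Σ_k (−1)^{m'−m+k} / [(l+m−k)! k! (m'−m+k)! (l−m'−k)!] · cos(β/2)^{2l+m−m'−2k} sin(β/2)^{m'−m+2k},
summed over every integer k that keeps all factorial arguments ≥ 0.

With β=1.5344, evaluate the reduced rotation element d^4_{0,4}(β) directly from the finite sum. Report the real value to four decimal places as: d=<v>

d^4_{0,4}(β=1.5344) via Wigner's sum:
Half-angle: c=0.719857, s=0.694122. N=√(24·24·40320·1)=4819.161753
Admissible k: 4..4 (factorial args all ≥0)
  k=4: (−1)^0·4819.1618/(576)·0.7199^4·0.6941^4 = +0.521529
d^4_{0,4}(1.5344) = +0.521529

d=0.5215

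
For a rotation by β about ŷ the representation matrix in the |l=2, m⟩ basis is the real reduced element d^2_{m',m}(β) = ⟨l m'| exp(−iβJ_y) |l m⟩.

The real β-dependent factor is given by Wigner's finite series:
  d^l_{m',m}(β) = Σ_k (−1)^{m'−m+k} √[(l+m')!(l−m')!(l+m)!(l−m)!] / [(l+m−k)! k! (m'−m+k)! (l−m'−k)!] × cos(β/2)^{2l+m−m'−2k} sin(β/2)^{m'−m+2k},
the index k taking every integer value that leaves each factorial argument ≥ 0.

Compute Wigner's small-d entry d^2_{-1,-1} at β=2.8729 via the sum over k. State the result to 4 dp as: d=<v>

d^2_{-1,-1}(β=2.8729) via Wigner's sum:
With c≡cos(β/2)=0.133943 and s≡sin(β/2)=0.990989, N=[1·6·1·6]^{1/2}=6.000000
The bounds max(0,m−m')=0 and min(l+m,l−m')=1 give 2 terms
  k=0: (−1)^0·6.0000/(6)·0.1339^4·0.9910^0 = +0.000322
  k=1: (−1)^1·6.0000/(2)·0.1339^2·0.9910^2 = -0.052856
d^2_{-1,-1}(2.8729) = +0.000322 -0.052856 = -0.052534

d=-0.0525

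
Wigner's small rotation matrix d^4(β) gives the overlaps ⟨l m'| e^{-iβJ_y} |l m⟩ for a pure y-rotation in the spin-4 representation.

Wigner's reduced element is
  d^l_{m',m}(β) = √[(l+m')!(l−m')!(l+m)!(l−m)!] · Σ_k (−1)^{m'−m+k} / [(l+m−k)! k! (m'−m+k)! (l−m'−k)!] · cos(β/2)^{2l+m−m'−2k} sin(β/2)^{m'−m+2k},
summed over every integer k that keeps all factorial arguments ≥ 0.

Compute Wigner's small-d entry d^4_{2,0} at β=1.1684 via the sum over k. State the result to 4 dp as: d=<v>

d=0.0246

d^4_{2,0}(β=1.1684) via Wigner's sum:
c=cos(1.1684/2)=0.834154, s=sin(1.1684/2)=0.551532; N=√[720·2·24·24]=910.735966
The bounds max(0,m−m')=0 and min(l+m,l−m')=2 give 3 terms
  k=0: (−1)^2·910.7360/(96)·0.8342^6·0.5515^2 = +0.972163
  k=1: (−1)^3·910.7360/(36)·0.8342^4·0.5515^4 = -1.133333
  k=2: (−1)^4·910.7360/(96)·0.8342^2·0.5515^6 = +0.185797
d^4_{2,0}(1.1684) = +0.972163 -1.133333 +0.185797 = +0.024627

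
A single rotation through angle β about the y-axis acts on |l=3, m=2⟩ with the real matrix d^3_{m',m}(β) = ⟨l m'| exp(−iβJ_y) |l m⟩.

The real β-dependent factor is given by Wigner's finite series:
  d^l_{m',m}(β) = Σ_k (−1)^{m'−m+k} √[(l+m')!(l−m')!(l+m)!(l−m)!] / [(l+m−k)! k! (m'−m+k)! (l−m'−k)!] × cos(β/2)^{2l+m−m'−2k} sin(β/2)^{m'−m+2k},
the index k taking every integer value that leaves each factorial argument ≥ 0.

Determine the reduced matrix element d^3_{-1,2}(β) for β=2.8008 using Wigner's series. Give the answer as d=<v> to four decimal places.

d^3_{-1,2}(β=2.8008) via Wigner's sum:
Half-angle: c=0.169573, s=0.985518. N=√(2·24·120·1)=75.894664
Admissible k: 3..4 (factorial args all ≥0)
  k=3: (−1)^0·75.8947/(12)·0.1696^3·0.9855^3 = +0.029518
  k=4: (−1)^1·75.8947/(24)·0.1696^1·0.9855^5 = -0.498515
d^3_{-1,2}(2.8008) = +0.029518 -0.498515 = -0.468997

d=-0.4690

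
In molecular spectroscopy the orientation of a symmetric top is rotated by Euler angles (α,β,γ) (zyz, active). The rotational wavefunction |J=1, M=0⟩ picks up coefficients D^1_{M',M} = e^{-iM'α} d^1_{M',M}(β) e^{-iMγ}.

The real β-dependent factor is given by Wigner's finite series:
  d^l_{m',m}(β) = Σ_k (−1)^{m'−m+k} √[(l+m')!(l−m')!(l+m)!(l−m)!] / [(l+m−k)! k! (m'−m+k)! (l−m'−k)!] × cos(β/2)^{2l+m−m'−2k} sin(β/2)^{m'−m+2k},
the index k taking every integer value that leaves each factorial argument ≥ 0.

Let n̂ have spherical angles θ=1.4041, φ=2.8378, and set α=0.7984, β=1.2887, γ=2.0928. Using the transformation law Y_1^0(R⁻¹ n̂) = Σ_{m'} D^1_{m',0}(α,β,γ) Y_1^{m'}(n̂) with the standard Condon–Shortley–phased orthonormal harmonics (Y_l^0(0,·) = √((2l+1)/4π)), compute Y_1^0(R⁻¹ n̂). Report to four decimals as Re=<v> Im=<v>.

Re=-0.1864 Im=0.0000

Need the full column D^1_{m',0} for m'=−1..1 at α=0.7984, β=1.2887, γ=2.0928.
cos(β/2)=0.799490, sin(β/2)=0.600679
d^1_{-1,0}: single k=1 term ⇒ +0.679158;  D = +0.473953+0.486440i
d^1_{0,0}: k∈[0..1] ⇒ +0.639185 -0.360815 = +0.278370;  D = +0.278370+0.000000i
d^1_{1,0}: single k=0 term ⇒ -0.679158;  D = -0.473953+0.486440i
Y_1^{m'}(θ=1.4041,φ=2.8378) and Σ D·Y over m':
  (+0.4740+0.4864i)·(-0.3251-0.1019i)  (+0.2784+0.0000i)·(+0.0811+0.0000i)  (-0.4740+0.4864i)·(+0.3251-0.1019i)
Y_1^0(R⁻¹ n̂) = -0.186445+0.000000i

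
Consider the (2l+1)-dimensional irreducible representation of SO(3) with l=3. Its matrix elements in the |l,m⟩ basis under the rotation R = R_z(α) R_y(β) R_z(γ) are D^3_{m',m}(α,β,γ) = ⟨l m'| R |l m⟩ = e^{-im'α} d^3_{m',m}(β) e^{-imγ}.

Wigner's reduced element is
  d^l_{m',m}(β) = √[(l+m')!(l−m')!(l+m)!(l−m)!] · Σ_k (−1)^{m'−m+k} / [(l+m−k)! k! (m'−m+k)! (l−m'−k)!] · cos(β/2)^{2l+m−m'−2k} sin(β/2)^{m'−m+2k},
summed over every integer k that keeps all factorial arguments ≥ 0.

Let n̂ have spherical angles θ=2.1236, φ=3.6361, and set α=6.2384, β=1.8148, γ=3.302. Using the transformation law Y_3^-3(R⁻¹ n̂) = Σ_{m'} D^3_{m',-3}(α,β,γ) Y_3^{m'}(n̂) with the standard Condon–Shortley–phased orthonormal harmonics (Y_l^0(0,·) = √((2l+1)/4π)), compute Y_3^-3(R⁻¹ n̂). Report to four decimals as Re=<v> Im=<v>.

Need the full column D^3_{m',-3} for m'=−3..3 at α=6.2384, β=1.8148, γ=3.302.
cos(β/2)=0.615796, sin(β/2)=0.787905
d^3_{-3,-3}: single k=0 term ⇒ +0.054528;  D = -0.051281-0.018537i
d^3_{-2,-3}: single k=0 term ⇒ -0.170897;  D = +0.157957+0.065234i
d^3_{-1,-3}: single k=0 term ⇒ +0.345734;  D = -0.313326-0.146146i
d^3_{0,-3}: single k=0 term ⇒ -0.510797;  D = +0.452786+0.236429i
d^3_{1,-3}: single k=0 term ⇒ +0.566000;  D = -0.489487-0.284180i
d^3_{2,-3}: single k=0 term ⇒ -0.458018;  D = +0.385410+0.247467i
d^3_{3,-3}: single k=0 term ⇒ +0.239246;  D = -0.195330-0.138148i
Y_3^{m'}(θ=2.1236,φ=3.6361) and Σ D·Y over m':
  (-0.0513-0.0185i)·(-0.0224+0.2562i)  (+0.1580+0.0652i)·(-0.2136+0.3247i)  (-0.3133-0.1461i)·(-0.0916+0.0494i)  (+0.4528+0.2364i)·(+0.3177+0.0000i)  (-0.4895-0.2842i)·(+0.0916+0.0494i)  (+0.3854+0.2475i)·(-0.2136-0.3247i)  (-0.1953-0.1381i)·(+0.0224+0.2562i)
Y_3^-3(R⁻¹ n̂) = +0.129018-0.183709i

Re=0.1290 Im=-0.1837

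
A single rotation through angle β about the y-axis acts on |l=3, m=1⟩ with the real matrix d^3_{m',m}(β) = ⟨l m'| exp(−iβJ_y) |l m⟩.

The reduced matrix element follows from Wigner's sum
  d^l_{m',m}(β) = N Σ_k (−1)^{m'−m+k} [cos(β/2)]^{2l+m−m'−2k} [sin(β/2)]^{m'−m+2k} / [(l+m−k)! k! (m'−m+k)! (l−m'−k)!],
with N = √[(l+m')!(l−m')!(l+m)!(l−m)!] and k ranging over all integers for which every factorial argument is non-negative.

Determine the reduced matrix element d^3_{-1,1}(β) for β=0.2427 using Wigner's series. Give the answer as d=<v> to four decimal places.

d^3_{-1,1}(β=0.2427) via Wigner's sum:
Half-angle: c=0.992646, s=0.121052. N=√(2·24·24·2)=48.000000
k∈{2,3,4} keeps every argument non-negative
  k=2: (−1)^0·48.0000/(8)·0.9926^4·0.1211^2 = +0.085364
  k=3: (−1)^1·48.0000/(6)·0.9926^2·0.1211^4 = -0.001693
  k=4: (−1)^2·48.0000/(48)·0.9926^0·0.1211^6 = +0.000003
d^3_{-1,1}(0.2427) = +0.085364 -0.001693 +0.000003 = +0.083675

d=0.0837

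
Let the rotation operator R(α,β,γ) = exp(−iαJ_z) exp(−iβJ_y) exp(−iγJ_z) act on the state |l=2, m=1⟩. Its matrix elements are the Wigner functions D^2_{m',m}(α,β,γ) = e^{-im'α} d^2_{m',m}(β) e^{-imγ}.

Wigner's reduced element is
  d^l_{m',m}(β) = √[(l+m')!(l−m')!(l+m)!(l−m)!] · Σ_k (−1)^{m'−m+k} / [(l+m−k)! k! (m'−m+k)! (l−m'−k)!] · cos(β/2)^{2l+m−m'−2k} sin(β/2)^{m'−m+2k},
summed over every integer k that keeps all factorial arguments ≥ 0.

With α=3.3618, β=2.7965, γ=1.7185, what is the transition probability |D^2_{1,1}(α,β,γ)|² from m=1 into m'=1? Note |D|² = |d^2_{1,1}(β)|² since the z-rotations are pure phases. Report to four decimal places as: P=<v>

Split into d^2_{1,1}(β=2.7965) × two z-phases.
With c≡cos(β/2)=0.171691 and s≡sin(β/2)=0.985151, N=[6·1·6·1]^{1/2}=6.000000
Admissible k: 0..1 (factorial args all ≥0)
  k=0: (−1)^0·6.0000/(6)·0.1717^4·0.9852^0 = +0.000869
  k=1: (−1)^1·6.0000/(2)·0.1717^2·0.9852^2 = -0.085827
d^2_{1,1}(2.7965) = +0.000869 -0.085827 = -0.084958
|D^2_{1,1}|² = |d^2_{1,1}(β)|² = (-0.084958)² = 0.007218 (the z-rotation phases have unit modulus)

P=0.0072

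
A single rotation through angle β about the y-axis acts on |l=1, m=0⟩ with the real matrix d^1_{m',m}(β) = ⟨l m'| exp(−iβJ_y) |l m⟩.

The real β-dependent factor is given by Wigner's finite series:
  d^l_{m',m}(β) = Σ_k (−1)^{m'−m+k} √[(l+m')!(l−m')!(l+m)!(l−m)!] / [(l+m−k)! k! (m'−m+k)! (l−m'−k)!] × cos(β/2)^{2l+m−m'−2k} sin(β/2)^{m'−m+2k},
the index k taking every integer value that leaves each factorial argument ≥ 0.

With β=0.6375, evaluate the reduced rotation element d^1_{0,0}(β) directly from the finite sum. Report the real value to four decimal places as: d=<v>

d^1_{0,0}(β=0.6375) via Wigner's sum:
c=cos(0.6375/2)=0.949628, s=sin(0.6375/2)=0.313380; N=√[1·1·1·1]=1.000000
k: max(0,(0)−(0))=0 … min(1+(0),1−(0))=1
  k=0: (−1)^0·1.0000/(1)·0.9496^2·0.3134^0 = +0.901793
  k=1: (−1)^1·1.0000/(1)·0.9496^0·0.3134^2 = -0.098207
d^1_{0,0}(0.6375) = +0.901793 -0.098207 = +0.803586

d=0.8036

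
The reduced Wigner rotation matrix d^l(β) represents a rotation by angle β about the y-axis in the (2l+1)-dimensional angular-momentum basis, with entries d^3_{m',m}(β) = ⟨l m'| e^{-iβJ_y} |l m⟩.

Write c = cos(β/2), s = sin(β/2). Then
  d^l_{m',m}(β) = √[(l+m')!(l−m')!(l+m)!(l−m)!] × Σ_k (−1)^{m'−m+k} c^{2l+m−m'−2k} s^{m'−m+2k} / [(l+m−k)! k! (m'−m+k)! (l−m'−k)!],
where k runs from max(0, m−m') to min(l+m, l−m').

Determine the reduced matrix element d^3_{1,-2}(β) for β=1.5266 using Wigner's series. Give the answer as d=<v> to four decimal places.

d^3_{1,-2}(β=1.5266) via Wigner's sum:
With c≡cos(β/2)=0.722559 and s≡sin(β/2)=0.691310, N=[24·2·1·120]^{1/2}=75.894664
k∈{0,1} keeps every argument non-negative
  k=0: (−1)^3·75.8947/(12)·0.7226^3·0.6913^3 = -0.788256
  k=1: (−1)^4·75.8947/(24)·0.7226^1·0.6913^5 = +0.360775
d^3_{1,-2}(1.5266) = -0.788256 +0.360775 = -0.427481

d=-0.4275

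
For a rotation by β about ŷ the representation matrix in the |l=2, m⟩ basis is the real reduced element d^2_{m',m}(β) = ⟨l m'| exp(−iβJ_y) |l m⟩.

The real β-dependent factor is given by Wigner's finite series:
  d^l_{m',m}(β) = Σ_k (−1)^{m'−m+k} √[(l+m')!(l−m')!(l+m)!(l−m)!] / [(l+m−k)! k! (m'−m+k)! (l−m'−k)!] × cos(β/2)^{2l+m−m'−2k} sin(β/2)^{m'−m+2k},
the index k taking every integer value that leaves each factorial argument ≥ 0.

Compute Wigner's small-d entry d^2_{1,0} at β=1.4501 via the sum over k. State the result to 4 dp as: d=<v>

d=-0.1464

d^2_{1,0}(β=1.4501) via Wigner's sum:
c=cos(1.4501/2)=0.748466, s=sin(1.4501/2)=0.663173; N=√[6·1·2·2]=4.898979
k∈{0,1} keeps every argument non-negative
  k=0: (−1)^1·4.8990/(2)·0.7485^3·0.6632^1 = -0.681113
  k=1: (−1)^2·4.8990/(2)·0.7485^1·0.6632^3 = +0.534722
d^2_{1,0}(1.4501) = -0.681113 +0.534722 = -0.146391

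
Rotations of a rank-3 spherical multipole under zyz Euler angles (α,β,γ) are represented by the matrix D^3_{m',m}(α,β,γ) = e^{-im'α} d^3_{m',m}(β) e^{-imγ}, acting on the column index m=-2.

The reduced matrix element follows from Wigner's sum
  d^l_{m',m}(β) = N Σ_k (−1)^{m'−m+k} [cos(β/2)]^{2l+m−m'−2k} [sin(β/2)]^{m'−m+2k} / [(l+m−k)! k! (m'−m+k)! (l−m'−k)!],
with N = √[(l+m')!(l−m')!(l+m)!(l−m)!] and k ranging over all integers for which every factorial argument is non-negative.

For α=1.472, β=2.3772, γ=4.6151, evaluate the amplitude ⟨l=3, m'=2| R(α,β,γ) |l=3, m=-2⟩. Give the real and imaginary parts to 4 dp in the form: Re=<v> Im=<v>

Re=-0.1226 Im=-0.0004

Split into d^3_{2,-2}(β=2.3772) × two z-phases.
c=cos(2.3772/2)=0.372959, s=sin(2.3772/2)=0.927848; N=√[120·1·1·120]=120.000000
k: max(0,(-2)−(2))=0 … min(3+(-2),3−(2))=1
  k=0: (−1)^4·120.0000/(24)·0.3730^2·0.9278^4 = +0.515465
  k=1: (−1)^5·120.0000/(120)·0.3730^0·0.9278^6 = -0.638058
d^3_{2,-2}(2.3772) = +0.515465 -0.638058 = -0.122593
D = (-0.980542-0.196309i)·(-0.122593)·(-0.981129+0.193352i) = -0.122592-0.000370i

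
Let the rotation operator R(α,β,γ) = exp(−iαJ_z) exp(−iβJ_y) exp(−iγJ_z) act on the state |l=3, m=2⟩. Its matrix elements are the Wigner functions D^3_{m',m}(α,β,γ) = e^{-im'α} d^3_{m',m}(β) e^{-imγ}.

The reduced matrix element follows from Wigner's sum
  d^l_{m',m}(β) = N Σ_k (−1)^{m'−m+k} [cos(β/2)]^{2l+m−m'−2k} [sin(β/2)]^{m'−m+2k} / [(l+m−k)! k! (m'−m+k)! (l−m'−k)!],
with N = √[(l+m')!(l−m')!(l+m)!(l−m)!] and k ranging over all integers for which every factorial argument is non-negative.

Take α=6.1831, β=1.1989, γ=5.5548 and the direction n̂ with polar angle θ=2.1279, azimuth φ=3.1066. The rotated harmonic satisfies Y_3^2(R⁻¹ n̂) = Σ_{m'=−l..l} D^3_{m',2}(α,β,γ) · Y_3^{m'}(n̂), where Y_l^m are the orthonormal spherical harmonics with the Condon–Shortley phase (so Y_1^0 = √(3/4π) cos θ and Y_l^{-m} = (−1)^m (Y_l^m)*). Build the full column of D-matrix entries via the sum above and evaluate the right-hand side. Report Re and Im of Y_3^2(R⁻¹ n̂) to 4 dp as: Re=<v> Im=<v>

Need the full column D^3_{m',2} for m'=−3..3 at α=6.1831, β=1.1989, γ=5.5548.
cos(β/2)=0.825646, sin(β/2)=0.564188
d^3_{-3,2}: single k=5 term ⇒ +0.115609;  D = +0.046536+0.105829i
d^3_{-2,2}: k∈[4..5] ⇒ +0.345346 -0.032251 = +0.313095;  D = +0.096763+0.297767i
d^3_{-1,2}: k∈[3..4] ⇒ +0.639270 -0.149250 = +0.490020;  D = +0.104119+0.478830i
d^3_{0,2}: k∈[2..3] ⇒ +0.810186 -0.378308 = +0.431878;  D = +0.049139+0.429074i
d^3_{1,2}: k∈[1..2] ⇒ +0.684532 -0.639270 = +0.045262;  D = +0.000631+0.045258i
d^3_{2,2}: k∈[0..1] ⇒ +0.316784 -0.739595 = -0.422811;  D = +0.036378-0.421243i
d^3_{3,2}: single k=0 term ⇒ -0.530236;  D = +0.098176-0.521068i
Y_3^{m'}(θ=2.1279,φ=3.1066) and Σ D·Y over m':
  (+0.0465+0.1058i)·(-0.2537-0.0267i)  (+0.0968+0.2978i)·(-0.3883-0.0272i)  (+0.1041+0.4788i)·(-0.1090-0.0038i)  (+0.0491+0.4291i)·(+0.3161+0.0000i)  (+0.0006+0.0453i)·(+0.1090-0.0038i)  (+0.0364-0.4212i)·(-0.3883+0.0272i)  (+0.0982-0.5211i)·(+0.2537-0.0267i)
Y_3^2(R⁻¹ n̂) = -0.023879-0.028660i

Re=-0.0239 Im=-0.0287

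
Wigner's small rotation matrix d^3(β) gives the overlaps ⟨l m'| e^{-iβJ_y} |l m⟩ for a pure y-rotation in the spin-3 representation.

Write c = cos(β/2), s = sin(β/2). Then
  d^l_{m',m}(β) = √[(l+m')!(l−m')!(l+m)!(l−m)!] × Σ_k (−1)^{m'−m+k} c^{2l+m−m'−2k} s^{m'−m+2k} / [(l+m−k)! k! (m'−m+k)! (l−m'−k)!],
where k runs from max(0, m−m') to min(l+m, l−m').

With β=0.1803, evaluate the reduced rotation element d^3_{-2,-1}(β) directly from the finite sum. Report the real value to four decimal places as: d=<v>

d=0.2744

d^3_{-2,-1}(β=0.1803) via Wigner's sum:
c=cos(0.1803/2)=0.995939, s=sin(0.1803/2)=0.090028; N=√[1·120·2·24]=75.894664
The bounds max(0,m−m')=1 and min(l+m,l−m')=2 give 2 terms
  k=1: (−1)^0·75.8947/(24)·0.9959^5·0.0900^1 = +0.278960
  k=2: (−1)^1·75.8947/(12)·0.9959^3·0.0900^3 = -0.004559
d^3_{-2,-1}(0.1803) = +0.278960 -0.004559 = +0.274401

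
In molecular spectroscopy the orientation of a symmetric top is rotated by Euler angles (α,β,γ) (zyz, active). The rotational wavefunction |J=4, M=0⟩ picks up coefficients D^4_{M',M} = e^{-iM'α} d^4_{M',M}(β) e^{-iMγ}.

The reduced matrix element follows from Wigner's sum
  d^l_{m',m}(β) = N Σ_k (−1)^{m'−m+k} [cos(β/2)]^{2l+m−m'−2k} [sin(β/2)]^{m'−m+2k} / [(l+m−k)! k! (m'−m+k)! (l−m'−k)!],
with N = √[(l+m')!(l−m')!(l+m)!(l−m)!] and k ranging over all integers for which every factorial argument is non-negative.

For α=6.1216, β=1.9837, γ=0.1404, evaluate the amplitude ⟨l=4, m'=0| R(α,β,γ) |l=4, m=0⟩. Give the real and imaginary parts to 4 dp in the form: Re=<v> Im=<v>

Re=-0.1154 Im=0.0000

Split into d^4_{0,0}(β=1.9837) × two z-phases.
With c≡cos(β/2)=0.547142 and s≡sin(β/2)=0.837040, N=[24·24·24·24]^{1/2}=576.000000
The bounds max(0,m−m')=0 and min(l+m,l−m')=4 give 5 terms
  k=0: (−1)^0·576.0000/(576)·0.5471^8·0.8370^0 = +0.008032
  k=1: (−1)^1·576.0000/(36)·0.5471^6·0.8370^2 = -0.300756
  k=2: (−1)^2·576.0000/(16)·0.5471^4·0.8370^4 = +1.583754
  k=3: (−1)^3·576.0000/(36)·0.5471^2·0.8370^6 = -1.647391
  k=4: (−1)^4·576.0000/(576)·0.5471^0·0.8370^8 = +0.240973
d^4_{0,0}(1.9837) = +0.008032 -0.300756 +1.583754 -1.647391 +0.240973 = -0.115388
Phases: e^{-i·(0)·6.1216}=+1.000000+0.000000i, e^{-i·(0)·0.1404}=+1.000000+0.000000i ⇒ D=-0.115388+0.000000i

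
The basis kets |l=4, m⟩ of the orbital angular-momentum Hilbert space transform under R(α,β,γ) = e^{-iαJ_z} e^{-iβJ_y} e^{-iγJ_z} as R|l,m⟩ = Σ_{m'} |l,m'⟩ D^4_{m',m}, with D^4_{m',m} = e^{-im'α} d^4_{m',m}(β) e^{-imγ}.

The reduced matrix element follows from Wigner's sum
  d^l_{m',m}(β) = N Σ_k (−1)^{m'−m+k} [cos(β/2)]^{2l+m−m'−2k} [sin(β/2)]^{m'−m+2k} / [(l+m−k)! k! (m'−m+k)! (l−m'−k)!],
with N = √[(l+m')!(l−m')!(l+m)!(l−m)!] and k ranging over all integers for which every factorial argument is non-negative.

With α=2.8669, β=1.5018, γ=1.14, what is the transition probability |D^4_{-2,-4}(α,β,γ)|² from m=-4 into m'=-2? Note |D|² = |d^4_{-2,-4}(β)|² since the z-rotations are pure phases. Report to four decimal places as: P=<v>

D^4_{-2,-4}(2.8669,1.5018,1.14) = e^{-i·-2·2.8669}·d^4_{-2,-4}(1.5018)·e^{-i·-4·1.14}. Compute d first:
Half-angle: c=0.731075, s=0.682297. N=√(2·720·1·40320)=7619.763776
k∈{0} keeps every argument non-negative
  k=0: (−1)^2·7619.7638/(1440)·0.7311^6·0.6823^2 = +0.376095
d^4_{-2,-4}(1.5018) = +0.376095
|D^4_{-2,-4}|² = |d^4_{-2,-4}(β)|² = (+0.376095)² = 0.141448 (the z-rotation phases have unit modulus)

P=0.1414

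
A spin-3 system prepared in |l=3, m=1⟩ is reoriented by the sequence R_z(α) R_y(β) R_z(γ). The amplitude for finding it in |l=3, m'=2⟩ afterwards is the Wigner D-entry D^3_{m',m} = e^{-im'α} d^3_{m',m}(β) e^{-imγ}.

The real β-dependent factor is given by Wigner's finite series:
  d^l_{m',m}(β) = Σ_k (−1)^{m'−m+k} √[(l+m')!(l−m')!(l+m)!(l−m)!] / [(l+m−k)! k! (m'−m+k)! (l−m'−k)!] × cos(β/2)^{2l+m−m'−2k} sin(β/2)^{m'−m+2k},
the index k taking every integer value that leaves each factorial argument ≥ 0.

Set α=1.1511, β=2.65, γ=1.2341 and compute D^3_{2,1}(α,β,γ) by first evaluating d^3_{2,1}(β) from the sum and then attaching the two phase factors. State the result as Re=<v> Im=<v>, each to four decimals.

Re=-0.0743 Im=0.0310

D^3_{2,1}(1.1511,2.65,1.2341) = e^{-i·2·1.1511}·d^3_{2,1}(2.65)·e^{-i·1·1.2341}. Compute d first:
c=cos(2.65/2)=0.243329, s=sin(2.65/2)=0.969944; N=√[120·1·24·2]=75.894664
k∈{0,1} keeps every argument non-negative
  k=0: (−1)^1·75.8947/(24)·0.2433^5·0.9699^1 = -0.002616
  k=1: (−1)^2·75.8947/(12)·0.2433^3·0.9699^3 = +0.083148
d^3_{2,1}(2.65) = -0.002616 +0.083148 = +0.080531
D = (-0.667915-0.744238i)·(+0.080531)·(+0.330371-0.943851i) = -0.074339+0.030967i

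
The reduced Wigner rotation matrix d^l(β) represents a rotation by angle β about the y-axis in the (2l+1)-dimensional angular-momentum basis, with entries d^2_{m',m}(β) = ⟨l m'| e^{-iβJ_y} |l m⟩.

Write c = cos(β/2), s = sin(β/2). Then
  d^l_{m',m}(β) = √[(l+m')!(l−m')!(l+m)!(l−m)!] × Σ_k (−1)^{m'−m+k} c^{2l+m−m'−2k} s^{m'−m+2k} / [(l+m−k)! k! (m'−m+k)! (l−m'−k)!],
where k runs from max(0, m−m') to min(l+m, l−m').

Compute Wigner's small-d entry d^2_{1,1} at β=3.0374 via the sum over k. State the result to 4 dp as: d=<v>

d=-0.0081

d^2_{1,1}(β=3.0374) via Wigner's sum:
Half-angle: c=0.052073, s=0.998643. N=√(6·1·6·1)=6.000000
k∈{0,1} keeps every argument non-negative
  k=0: (−1)^0·6.0000/(6)·0.0521^4·0.9986^0 = +0.000007
  k=1: (−1)^1·6.0000/(2)·0.0521^2·0.9986^2 = -0.008113
d^2_{1,1}(3.0374) = +0.000007 -0.008113 = -0.008105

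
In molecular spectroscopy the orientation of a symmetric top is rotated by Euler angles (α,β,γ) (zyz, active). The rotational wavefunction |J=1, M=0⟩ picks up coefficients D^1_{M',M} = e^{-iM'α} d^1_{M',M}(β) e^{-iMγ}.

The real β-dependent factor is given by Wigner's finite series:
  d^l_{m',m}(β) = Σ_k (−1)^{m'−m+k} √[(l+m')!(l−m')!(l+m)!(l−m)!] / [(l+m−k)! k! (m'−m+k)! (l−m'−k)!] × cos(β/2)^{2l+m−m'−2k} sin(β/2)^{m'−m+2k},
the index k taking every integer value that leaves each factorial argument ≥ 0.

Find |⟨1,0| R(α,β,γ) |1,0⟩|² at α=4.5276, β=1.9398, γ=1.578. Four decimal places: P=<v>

D^1_{0,0}(4.5276,1.9398,1.578) = e^{-i·0·4.5276}·d^1_{0,0}(1.9398)·e^{-i·0·1.578}. Compute d first:
With c≡cos(β/2)=0.565382 and s≡sin(β/2)=0.824829, N=[1·1·1·1]^{1/2}=1.000000
k∈{0,1} keeps every argument non-negative
  k=0: (−1)^0·1.0000/(1)·0.5654^2·0.8248^0 = +0.319657
  k=1: (−1)^1·1.0000/(1)·0.5654^0·0.8248^2 = -0.680343
d^1_{0,0}(1.9398) = +0.319657 -0.680343 = -0.360686
|D^1_{0,0}|² = |d^1_{0,0}(β)|² = (-0.360686)² = 0.130095 (the z-rotation phases have unit modulus)

P=0.1301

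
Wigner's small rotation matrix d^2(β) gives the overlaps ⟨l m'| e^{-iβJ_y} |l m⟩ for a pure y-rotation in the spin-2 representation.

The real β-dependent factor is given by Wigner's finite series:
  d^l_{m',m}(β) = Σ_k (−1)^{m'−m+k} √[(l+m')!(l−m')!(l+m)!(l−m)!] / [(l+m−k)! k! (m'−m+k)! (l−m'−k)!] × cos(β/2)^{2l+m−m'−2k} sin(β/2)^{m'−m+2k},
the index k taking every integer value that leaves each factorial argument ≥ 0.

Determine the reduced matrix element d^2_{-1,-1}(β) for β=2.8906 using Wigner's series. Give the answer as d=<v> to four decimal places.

d=-0.0460

d^2_{-1,-1}(β=2.8906) via Wigner's sum:
c=cos(2.8906/2)=0.125167, s=sin(2.8906/2)=0.992136; N=√[1·6·1·6]=6.000000
k∈{0,1} keeps every argument non-negative
  k=0: (−1)^0·6.0000/(6)·0.1252^4·0.9921^0 = +0.000245
  k=1: (−1)^1·6.0000/(2)·0.1252^2·0.9921^2 = -0.046264
d^2_{-1,-1}(2.8906) = +0.000245 -0.046264 = -0.046019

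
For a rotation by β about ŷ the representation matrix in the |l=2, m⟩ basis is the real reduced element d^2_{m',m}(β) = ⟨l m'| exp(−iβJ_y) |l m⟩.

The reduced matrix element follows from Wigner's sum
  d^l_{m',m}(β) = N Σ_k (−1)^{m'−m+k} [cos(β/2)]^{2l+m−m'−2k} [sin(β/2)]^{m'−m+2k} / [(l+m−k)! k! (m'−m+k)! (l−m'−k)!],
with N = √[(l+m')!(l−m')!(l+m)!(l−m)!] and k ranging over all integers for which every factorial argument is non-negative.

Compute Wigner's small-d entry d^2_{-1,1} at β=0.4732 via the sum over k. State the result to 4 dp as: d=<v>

d^2_{-1,1}(β=0.4732) via Wigner's sum:
Half-angle: c=0.972141, s=0.234399. N=√(1·6·6·1)=6.000000
k∈{2,3} keeps every argument non-negative
  k=2: (−1)^0·6.0000/(2)·0.9721^2·0.2344^2 = +0.155772
  k=3: (−1)^1·6.0000/(6)·0.9721^0·0.2344^4 = -0.003019
d^2_{-1,1}(0.4732) = +0.155772 -0.003019 = +0.152753

d=0.1528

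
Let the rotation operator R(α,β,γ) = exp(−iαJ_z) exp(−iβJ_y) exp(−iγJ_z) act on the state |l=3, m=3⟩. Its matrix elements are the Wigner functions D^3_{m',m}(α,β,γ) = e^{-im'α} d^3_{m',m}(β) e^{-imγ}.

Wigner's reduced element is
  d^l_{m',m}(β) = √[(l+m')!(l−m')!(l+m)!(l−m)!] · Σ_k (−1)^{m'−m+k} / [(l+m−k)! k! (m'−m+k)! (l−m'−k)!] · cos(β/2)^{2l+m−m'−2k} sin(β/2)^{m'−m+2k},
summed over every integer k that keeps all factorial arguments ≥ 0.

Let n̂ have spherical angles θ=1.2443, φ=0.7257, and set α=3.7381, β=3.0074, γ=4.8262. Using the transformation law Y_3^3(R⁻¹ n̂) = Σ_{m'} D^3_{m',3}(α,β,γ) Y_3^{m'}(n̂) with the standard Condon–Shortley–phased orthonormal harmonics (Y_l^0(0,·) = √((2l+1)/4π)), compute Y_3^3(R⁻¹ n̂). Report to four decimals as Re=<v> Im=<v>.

Need the full column D^3_{m',3} for m'=−3..3 at α=3.7381, β=3.0074, γ=4.8262.
cos(β/2)=0.067046, sin(β/2)=0.997750
d^3_{-3,3}: single k=6 term ⇒ +0.986575;  D = -0.979157+0.120756i
d^3_{-2,3}: single k=5 term ⇒ +0.162389;  D = +0.122169-0.106981i
d^3_{-1,3}: single k=4 term ⇒ +0.017254;  D = -0.004353+0.016695i
d^3_{0,3}: single k=3 term ⇒ +0.001339;  D = -0.000448-0.001261i
d^3_{1,3}: single k=2 term ⇒ +0.000078;  D = +0.000063+0.000046i
d^3_{2,3}: single k=1 term ⇒ +0.000003;  D = -0.000003-0.000000i
d^3_{3,3}: single k=0 term ⇒ +0.000000;  D = +0.000000-0.000000i
Y_3^{m'}(θ=1.2443,φ=0.7257) and Σ D·Y over m':
  (-0.9792+0.1208i)·(-0.2020-0.2913i)  (+0.1222-0.1070i)·(+0.0350-0.2920i)  (-0.0044+0.0167i)·(-0.1112+0.0987i)  (-0.0004-0.0013i)·(-0.2975+0.0000i)  (+0.0001+0.0000i)·(+0.1112+0.0987i)  (-0.0000-0.0000i)·(+0.0350+0.2920i)  (+0.0000-0.0000i)·(+0.2020-0.2913i)
Y_3^3(R⁻¹ n̂) = +0.205012+0.219555i

Re=0.2050 Im=0.2196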